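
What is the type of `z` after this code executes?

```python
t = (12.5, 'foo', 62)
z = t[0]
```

Index 0 of tuple is 12.5 which is float

float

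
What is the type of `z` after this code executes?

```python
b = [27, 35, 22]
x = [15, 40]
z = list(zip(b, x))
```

list(zip(...)) returns a list of tuples

list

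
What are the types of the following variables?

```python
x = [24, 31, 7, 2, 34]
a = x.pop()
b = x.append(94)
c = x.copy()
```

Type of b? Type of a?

list.append() returns None; list.pop() returns the element (int)

NoneType, int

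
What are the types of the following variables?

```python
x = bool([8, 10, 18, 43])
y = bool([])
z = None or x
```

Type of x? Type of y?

bool() returns bool; bool() returns bool

bool, bool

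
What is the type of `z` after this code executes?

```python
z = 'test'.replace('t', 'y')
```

str.replace() returns str

str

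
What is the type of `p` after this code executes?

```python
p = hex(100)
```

hex() returns str representation

str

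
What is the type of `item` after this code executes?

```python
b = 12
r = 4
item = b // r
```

int // int returns int (12 // 4 = 3)

int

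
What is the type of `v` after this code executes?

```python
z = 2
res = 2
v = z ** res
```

int ** positive int returns int (2 ** 2 = 4)

int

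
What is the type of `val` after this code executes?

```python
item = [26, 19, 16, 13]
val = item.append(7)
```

list.append() returns None (mutates in place)

NoneType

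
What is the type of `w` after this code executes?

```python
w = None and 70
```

'and' returns first falsy value (None)

NoneType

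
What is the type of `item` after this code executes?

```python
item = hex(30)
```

hex() returns str representation

str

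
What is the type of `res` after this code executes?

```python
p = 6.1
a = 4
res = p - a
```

float - int returns float (6.1 - 4 = 2.1)

float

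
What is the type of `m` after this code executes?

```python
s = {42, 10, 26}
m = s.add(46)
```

set.add() returns None (mutates in place)

NoneType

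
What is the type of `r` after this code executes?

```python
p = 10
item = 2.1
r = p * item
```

int * float returns float (10 * 2.1 = 21.0)

float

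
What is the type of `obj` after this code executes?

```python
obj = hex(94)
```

hex() returns str representation

str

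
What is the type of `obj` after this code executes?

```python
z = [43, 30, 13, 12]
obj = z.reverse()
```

list.reverse() returns None

NoneType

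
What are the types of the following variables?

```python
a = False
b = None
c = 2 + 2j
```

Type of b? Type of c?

b is NoneType; c is complex

NoneType, complex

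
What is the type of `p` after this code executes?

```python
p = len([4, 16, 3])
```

len() always returns int

int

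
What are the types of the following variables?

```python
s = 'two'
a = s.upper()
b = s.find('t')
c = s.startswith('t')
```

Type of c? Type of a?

str.startswith() returns bool; str.upper() returns str

bool, str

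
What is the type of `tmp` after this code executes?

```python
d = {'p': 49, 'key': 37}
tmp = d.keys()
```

.keys() returns a dict_keys view object

dict_keys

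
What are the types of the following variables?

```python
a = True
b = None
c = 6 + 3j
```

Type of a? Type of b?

a is bool; b is NoneType

bool, NoneType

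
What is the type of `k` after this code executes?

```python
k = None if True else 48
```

Ternary: condition is True, if branch (None) taken → NoneType

NoneType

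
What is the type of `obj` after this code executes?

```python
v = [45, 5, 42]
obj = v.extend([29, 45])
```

list.extend() returns None

NoneType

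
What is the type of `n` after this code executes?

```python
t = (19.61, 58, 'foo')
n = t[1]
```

Index 1 of tuple is 58 which is int

int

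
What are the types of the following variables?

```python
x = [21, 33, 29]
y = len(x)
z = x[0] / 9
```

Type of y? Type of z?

len() returns int; int / int returns float

int, float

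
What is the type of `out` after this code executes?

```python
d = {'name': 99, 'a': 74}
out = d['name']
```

Accessing dict[str, int] with key 'name' returns int value 99

int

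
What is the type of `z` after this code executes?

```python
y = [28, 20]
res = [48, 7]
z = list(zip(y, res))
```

list(zip(...)) returns a list of tuples

list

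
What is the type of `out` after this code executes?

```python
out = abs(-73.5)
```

abs() of float returns float

float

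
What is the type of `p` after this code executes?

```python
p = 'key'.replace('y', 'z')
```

str.replace() returns str

str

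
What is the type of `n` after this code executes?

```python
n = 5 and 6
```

'and' returns the last value when all truthy (6, which is int)

int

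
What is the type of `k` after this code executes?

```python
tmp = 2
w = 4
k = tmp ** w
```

int ** positive int returns int (2 ** 4 = 16)

int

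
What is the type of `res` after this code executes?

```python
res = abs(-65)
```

abs() of int returns int

int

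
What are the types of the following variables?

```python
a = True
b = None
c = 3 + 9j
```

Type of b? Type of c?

b is NoneType; c is complex

NoneType, complex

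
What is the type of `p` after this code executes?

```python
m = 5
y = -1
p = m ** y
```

int ** negative int returns float

float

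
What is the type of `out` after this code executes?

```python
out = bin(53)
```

bin() returns str representation

str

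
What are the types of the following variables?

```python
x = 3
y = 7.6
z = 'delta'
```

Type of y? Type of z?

y is float; z is str

float, str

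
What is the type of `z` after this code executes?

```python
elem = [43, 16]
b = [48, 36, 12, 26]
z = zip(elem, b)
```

zip() returns a zip iterator object

zip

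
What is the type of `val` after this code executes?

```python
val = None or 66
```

'or' with None returns the other value (66, int)

int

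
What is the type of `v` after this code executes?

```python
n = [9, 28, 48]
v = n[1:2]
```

Slicing a list always returns a list

list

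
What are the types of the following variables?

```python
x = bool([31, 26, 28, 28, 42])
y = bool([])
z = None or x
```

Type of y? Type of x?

bool() returns bool; bool() returns bool

bool, bool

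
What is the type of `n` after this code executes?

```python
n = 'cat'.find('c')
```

str.find() returns int (index, or -1)

int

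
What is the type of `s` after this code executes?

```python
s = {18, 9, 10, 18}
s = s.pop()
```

Popping from a set of ints returns int

int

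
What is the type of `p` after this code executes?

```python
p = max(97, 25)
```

max() of ints returns int

int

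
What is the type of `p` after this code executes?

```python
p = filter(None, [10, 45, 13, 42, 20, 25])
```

filter() returns a filter iterator object

filter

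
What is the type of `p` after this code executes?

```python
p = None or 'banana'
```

'or' with None returns the other value ('banana', str)

str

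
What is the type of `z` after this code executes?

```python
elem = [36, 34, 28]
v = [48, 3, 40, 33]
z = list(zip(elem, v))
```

list(zip(...)) returns a list of tuples

list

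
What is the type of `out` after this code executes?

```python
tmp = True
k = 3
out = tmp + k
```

bool + int returns int (True is 1, so 1 + 3 = 4)

int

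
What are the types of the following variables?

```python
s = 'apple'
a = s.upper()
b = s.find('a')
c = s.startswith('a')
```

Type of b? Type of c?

str.find() returns int; str.startswith() returns bool

int, bool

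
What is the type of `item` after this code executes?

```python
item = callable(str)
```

callable() returns bool

bool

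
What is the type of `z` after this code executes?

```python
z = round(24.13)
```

round() with no ndigits arg returns int

int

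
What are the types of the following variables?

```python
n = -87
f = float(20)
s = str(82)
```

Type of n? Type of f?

n is int; f is float

int, float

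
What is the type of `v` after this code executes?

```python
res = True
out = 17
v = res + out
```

bool + int returns int (True is 1, so 1 + 17 = 18)

int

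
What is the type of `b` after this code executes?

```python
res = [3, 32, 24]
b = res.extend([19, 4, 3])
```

list.extend() returns None

NoneType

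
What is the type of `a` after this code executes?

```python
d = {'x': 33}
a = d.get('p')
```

dict.get() returns None when key 'p' is not found and no default given

NoneType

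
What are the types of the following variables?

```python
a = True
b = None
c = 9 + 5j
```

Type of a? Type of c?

a is bool; c is complex

bool, complex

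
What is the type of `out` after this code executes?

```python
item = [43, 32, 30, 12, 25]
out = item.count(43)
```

list.count() returns int

int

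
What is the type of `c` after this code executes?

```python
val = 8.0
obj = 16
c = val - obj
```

float - int returns float (8.0 - 16 = -8.0)

float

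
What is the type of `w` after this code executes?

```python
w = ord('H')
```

ord() returns int (Unicode code point)

int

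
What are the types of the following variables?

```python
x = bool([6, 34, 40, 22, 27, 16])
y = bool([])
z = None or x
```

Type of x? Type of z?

bool() returns bool; None or <bool> returns the bool

bool, bool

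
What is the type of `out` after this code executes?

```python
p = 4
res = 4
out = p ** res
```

int ** positive int returns int (4 ** 4 = 256)

int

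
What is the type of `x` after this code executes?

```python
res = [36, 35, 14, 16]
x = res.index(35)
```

list.index() returns int

int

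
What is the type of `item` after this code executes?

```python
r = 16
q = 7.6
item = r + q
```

int + float returns float (16 + 7.6 = 23.6)

float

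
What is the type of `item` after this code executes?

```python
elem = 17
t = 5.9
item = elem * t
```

int * float returns float (17 * 5.9 = 100.3)

float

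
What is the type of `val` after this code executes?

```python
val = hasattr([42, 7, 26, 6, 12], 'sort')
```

hasattr() returns bool

bool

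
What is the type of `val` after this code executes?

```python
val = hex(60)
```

hex() returns str representation

str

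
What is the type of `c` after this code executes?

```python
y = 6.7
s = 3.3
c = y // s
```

float // float returns float (floor division preserves float type)

float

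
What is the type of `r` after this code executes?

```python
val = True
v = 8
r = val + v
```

bool + int returns int (True is 1, so 1 + 8 = 9)

int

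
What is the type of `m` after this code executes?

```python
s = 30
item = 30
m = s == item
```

Equality comparison returns bool

bool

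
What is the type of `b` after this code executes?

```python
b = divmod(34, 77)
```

divmod() returns a tuple (quotient, remainder)

tuple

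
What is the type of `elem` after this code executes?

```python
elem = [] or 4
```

'or' returns first truthy value (4, which is int)

int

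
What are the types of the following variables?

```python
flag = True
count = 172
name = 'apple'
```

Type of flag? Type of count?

flag is bool; count is int

bool, int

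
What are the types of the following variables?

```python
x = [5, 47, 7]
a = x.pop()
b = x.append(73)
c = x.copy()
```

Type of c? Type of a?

list.copy() returns list; list.pop() returns the element (int)

list, int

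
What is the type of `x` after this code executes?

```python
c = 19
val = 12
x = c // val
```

int // int returns int (19 // 12 = 1)

int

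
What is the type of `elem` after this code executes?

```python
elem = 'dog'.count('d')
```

str.count() returns int

int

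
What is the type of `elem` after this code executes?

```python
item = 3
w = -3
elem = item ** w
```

int ** negative int returns float

float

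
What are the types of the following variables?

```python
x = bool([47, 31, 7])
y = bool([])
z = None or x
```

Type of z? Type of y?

None or <bool> returns the bool; bool() returns bool

bool, bool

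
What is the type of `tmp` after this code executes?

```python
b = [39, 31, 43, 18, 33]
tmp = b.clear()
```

list.clear() returns None

NoneType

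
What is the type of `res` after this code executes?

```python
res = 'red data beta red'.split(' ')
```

str.split() returns list

list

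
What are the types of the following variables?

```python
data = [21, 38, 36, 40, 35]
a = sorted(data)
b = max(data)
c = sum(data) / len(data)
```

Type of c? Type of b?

int / int returns float; max of ints returns int

float, int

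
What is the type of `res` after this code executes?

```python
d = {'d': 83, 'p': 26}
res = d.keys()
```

.keys() returns a dict_keys view object

dict_keys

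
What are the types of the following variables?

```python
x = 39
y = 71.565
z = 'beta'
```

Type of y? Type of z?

y is float; z is str

float, str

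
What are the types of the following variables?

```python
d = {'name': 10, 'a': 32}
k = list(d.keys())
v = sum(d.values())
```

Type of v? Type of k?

sum of int values returns int; list(...) returns list

int, list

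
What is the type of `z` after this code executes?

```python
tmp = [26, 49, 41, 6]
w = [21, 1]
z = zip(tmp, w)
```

zip() returns a zip iterator object

zip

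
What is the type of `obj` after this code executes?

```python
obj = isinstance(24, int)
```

isinstance() returns bool

bool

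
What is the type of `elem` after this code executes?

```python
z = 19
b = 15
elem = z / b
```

int / int always returns float in Python 3 (19 / 15 = 1.26667)

float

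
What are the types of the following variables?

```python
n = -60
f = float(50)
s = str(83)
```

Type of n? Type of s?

n is int; s is str

int, str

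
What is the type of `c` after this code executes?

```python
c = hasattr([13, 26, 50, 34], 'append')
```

hasattr() returns bool

bool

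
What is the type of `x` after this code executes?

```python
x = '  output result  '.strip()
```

str.strip() returns str

str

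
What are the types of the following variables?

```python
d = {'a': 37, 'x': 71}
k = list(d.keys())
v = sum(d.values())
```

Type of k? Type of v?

list(...) returns list; sum of int values returns int

list, int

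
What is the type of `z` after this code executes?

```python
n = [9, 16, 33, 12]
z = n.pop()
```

list.pop() returns the popped element (int here)

int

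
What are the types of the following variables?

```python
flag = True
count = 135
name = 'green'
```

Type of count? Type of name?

count is int; name is str

int, str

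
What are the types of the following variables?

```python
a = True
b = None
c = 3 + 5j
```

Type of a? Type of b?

a is bool; b is NoneType

bool, NoneType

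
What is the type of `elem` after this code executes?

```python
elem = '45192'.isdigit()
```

str.isdigit() returns bool

bool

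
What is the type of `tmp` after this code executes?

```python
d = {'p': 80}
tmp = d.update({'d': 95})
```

dict.update() returns None

NoneType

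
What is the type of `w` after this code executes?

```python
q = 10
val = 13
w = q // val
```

int // int returns int (10 // 13 = 0)

int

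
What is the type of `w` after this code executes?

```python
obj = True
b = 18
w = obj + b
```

bool + int returns int (True is 1, so 1 + 18 = 19)

int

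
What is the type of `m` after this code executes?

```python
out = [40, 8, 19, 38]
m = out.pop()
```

list.pop() returns the popped element (int here)

int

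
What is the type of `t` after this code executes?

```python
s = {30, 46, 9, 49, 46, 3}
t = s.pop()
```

Popping from a set of ints returns int

int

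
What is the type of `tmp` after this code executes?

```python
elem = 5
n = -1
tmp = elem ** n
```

int ** negative int returns float

float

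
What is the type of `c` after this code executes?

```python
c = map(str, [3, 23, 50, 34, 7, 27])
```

map() returns a map iterator object

map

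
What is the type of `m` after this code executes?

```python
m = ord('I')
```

ord() returns int (Unicode code point)

int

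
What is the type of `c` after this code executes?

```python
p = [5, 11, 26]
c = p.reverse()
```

list.reverse() returns None

NoneType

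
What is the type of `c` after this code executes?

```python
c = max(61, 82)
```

max() of ints returns int

int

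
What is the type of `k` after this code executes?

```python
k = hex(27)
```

hex() returns str representation

str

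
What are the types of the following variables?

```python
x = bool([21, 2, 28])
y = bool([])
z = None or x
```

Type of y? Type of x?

bool() returns bool; bool() returns bool

bool, bool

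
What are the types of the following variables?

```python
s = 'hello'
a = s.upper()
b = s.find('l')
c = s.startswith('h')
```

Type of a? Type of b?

str.upper() returns str; str.find() returns int

str, int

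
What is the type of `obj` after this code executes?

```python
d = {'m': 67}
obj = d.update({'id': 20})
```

dict.update() returns None

NoneType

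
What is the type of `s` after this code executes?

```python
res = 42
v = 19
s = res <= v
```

Comparison operators return bool

bool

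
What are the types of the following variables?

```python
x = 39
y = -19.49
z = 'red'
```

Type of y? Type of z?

y is float; z is str

float, str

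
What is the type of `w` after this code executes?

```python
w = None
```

None has type NoneType

NoneType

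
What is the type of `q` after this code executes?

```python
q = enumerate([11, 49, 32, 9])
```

enumerate() returns an enumerate iterator object

enumerate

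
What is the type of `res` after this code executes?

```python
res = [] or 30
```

'or' returns first truthy value (30, which is int)

int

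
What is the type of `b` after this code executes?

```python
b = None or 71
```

'or' with None returns the other value (71, int)

int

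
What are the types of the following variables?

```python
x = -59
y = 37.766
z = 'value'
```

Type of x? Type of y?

x is int; y is float

int, float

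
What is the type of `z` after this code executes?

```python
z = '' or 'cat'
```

'or' returns first truthy value ('cat', which is str)

str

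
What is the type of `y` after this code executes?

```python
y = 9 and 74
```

'and' returns the last value when all truthy (74, which is int)

int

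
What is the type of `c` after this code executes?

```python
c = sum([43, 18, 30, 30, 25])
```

sum() of ints returns int

int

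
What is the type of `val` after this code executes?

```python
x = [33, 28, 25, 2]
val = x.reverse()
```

list.reverse() returns None

NoneType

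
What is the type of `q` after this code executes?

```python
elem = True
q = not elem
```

'not' always returns bool

bool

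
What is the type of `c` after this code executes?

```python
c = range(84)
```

range() returns a range object

range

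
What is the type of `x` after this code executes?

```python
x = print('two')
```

print() returns None

NoneType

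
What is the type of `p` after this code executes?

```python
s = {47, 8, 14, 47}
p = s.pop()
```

Popping from a set of ints returns int

int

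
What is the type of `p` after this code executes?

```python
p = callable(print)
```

callable() returns bool

bool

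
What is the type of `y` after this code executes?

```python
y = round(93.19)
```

round() with no ndigits arg returns int

int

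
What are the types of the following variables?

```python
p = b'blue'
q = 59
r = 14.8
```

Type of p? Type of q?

p is bytes; q is int

bytes, int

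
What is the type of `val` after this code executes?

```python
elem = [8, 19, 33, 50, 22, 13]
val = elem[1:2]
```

Slicing a list always returns a list

list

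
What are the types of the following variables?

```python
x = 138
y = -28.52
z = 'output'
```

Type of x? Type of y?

x is int; y is float

int, float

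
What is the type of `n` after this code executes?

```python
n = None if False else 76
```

Ternary: condition is False, else branch (76) taken → int

int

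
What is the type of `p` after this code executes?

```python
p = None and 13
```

'and' returns first falsy value (None)

NoneType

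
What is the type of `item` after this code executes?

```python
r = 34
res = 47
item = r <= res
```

Comparison operators return bool

bool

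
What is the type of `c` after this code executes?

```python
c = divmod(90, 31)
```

divmod() returns a tuple (quotient, remainder)

tuple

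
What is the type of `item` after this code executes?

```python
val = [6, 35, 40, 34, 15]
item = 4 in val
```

'in' operator returns bool

bool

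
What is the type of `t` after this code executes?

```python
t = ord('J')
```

ord() returns int (Unicode code point)

int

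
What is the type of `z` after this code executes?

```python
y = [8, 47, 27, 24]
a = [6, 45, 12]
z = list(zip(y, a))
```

list(zip(...)) returns a list of tuples

list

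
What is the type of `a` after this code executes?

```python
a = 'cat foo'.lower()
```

str.lower() returns str

str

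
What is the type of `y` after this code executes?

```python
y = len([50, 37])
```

len() always returns int

int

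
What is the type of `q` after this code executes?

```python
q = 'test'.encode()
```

str.encode() returns bytes

bytes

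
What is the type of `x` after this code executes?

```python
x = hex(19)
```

hex() returns str representation

str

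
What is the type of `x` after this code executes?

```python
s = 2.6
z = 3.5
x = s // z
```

float // float returns float (floor division preserves float type)

float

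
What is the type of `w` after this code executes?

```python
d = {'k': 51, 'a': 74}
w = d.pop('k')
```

dict.pop() returns the value (int)

int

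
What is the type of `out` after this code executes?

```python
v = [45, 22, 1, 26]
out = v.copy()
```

list.copy() returns list

list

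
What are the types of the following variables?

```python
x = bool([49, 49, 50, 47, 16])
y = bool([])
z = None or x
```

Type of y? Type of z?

bool() returns bool; None or <bool> returns the bool

bool, bool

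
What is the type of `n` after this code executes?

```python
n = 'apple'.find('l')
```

str.find() returns int (index, or -1)

int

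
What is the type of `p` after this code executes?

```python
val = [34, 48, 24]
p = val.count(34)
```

list.count() returns int

int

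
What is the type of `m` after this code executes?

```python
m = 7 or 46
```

'or' returns the first truthy value (7, which is int)

int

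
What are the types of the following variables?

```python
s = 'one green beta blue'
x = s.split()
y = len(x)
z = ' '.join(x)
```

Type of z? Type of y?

str.join() returns str; len() returns int

str, int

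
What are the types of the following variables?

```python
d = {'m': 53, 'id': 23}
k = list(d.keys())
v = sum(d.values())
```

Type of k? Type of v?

list(...) returns list; sum of int values returns int

list, int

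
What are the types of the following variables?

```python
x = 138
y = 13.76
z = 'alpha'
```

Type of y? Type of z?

y is float; z is str

float, str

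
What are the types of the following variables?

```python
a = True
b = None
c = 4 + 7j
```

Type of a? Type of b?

a is bool; b is NoneType

bool, NoneType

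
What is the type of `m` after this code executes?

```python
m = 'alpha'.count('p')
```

str.count() returns int

int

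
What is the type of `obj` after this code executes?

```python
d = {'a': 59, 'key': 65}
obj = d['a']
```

Accessing dict[str, int] with key 'a' returns int value 59

int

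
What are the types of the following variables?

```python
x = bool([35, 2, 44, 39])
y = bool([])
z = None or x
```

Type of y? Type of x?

bool() returns bool; bool() returns bool

bool, bool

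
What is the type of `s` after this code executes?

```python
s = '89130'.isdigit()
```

str.isdigit() returns bool

bool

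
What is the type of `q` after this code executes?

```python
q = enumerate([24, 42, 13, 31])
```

enumerate() returns an enumerate iterator object

enumerate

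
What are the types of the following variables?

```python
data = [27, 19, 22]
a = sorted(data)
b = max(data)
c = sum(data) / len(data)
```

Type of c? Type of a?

int / int returns float; sorted() returns list

float, list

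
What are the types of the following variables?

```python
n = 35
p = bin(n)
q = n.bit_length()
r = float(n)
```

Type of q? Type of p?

int.bit_length() returns int; bin() returns str

int, str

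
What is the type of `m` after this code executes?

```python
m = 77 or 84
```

'or' returns the first truthy value (77, which is int)

int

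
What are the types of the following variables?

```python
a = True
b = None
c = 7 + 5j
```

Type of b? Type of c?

b is NoneType; c is complex

NoneType, complex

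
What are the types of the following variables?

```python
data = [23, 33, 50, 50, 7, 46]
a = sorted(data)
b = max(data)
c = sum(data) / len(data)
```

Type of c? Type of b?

int / int returns float; max of ints returns int

float, int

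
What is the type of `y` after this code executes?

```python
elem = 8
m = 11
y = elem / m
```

int / int always returns float in Python 3 (8 / 11 = 0.727273)

float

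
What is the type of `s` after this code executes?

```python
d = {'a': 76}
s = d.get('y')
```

dict.get() returns None when key 'y' is not found and no default given

NoneType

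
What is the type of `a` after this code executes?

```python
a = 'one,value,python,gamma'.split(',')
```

str.split() returns list

list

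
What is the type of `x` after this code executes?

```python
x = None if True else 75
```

Ternary: condition is True, if branch (None) taken → NoneType

NoneType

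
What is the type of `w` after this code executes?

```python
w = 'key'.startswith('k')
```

str.startswith() returns bool

bool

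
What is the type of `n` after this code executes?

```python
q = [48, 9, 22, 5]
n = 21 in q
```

'in' operator returns bool

bool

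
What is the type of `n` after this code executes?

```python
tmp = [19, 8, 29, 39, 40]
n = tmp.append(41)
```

list.append() returns None (mutates in place)

NoneType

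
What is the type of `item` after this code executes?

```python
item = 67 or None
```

'or' returns first truthy value (67, int)

int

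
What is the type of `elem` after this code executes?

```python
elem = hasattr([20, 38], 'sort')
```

hasattr() returns bool

bool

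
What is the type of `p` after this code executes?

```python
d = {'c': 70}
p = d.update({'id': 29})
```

dict.update() returns None

NoneType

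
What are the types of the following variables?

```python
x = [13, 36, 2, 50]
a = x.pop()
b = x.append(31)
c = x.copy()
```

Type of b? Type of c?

list.append() returns None; list.copy() returns list

NoneType, list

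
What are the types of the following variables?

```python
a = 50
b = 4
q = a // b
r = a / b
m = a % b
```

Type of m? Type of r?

int % int returns int; int / int returns float

int, float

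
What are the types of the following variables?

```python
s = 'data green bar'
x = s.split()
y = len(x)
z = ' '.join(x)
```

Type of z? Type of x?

str.join() returns str; str.split() returns list

str, list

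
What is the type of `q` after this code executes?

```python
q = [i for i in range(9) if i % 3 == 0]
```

A list comprehension [...] produces a list

list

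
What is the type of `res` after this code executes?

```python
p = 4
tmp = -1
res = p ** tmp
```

int ** negative int returns float

float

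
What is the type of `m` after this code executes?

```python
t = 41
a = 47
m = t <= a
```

Comparison operators return bool

bool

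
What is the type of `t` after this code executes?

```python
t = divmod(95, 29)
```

divmod() returns a tuple (quotient, remainder)

tuple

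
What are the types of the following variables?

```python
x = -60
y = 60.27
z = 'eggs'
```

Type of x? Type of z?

x is int; z is str

int, str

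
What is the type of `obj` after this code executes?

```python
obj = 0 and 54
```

'and' returns the first falsy value (0, which is int)

int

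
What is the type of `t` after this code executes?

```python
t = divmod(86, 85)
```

divmod() returns a tuple (quotient, remainder)

tuple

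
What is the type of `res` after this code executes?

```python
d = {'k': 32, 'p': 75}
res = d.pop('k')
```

dict.pop() returns the value (int)

int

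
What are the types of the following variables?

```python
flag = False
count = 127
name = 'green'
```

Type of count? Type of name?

count is int; name is str

int, str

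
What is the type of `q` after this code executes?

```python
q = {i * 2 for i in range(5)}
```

A set comprehension {expr for x in iterable} produces a set

set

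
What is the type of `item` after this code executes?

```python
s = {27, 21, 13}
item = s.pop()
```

Popping from a set of ints returns int

int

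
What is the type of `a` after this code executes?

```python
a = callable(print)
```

callable() returns bool

bool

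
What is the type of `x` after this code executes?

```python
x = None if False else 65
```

Ternary: condition is False, else branch (65) taken → int

int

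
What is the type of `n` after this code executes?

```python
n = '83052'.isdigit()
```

str.isdigit() returns bool

bool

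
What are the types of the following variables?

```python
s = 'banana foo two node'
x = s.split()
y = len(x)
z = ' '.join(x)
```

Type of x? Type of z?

str.split() returns list; str.join() returns str

list, str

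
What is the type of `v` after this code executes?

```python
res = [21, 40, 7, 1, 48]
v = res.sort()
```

list.sort() returns None (sorts in place)

NoneType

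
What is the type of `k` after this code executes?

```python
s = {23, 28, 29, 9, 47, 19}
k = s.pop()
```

Popping from a set of ints returns int

int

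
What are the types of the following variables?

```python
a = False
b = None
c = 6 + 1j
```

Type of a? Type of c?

a is bool; c is complex

bool, complex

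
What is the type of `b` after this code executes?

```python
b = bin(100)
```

bin() returns str representation

str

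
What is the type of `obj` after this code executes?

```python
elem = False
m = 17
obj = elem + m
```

bool + int returns int (False is 0, so 0 + 17 = 17)

int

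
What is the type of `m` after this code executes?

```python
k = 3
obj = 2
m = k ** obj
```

int ** positive int returns int (3 ** 2 = 9)

int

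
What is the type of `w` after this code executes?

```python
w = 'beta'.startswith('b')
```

str.startswith() returns bool

bool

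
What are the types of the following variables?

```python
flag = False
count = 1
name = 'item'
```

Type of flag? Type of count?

flag is bool; count is int

bool, int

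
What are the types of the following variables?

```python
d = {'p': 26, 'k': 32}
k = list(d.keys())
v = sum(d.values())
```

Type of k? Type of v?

list(...) returns list; sum of int values returns int

list, int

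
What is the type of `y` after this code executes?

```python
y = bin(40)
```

bin() returns str representation

str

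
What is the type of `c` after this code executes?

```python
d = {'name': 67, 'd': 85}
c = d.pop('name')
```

dict.pop() returns the value (int)

int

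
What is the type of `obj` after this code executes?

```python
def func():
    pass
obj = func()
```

A function with no return statement returns None

NoneType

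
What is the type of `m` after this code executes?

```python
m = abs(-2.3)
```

abs() of float returns float

float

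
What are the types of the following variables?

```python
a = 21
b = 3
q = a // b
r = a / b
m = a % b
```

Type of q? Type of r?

int // int returns int; int / int returns float

int, float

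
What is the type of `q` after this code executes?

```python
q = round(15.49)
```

round() with no ndigits arg returns int

int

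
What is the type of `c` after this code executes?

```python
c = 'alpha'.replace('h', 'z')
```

str.replace() returns str

str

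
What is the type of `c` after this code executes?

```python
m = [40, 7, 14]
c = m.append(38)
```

list.append() returns None (mutates in place)

NoneType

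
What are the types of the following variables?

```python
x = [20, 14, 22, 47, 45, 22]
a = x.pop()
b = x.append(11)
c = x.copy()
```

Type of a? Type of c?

list.pop() returns the element (int); list.copy() returns list

int, list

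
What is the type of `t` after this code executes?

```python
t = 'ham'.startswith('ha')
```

str.startswith() returns bool

bool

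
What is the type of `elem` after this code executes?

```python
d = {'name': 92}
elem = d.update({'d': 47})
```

dict.update() returns None

NoneType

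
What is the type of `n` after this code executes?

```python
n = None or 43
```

'or' with None returns the other value (43, int)

int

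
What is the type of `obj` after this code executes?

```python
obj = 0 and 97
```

'and' returns the first falsy value (0, which is int)

int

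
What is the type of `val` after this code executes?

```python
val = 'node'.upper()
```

str.upper() returns str

str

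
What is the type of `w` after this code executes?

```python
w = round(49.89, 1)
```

round() with ndigits arg returns float

float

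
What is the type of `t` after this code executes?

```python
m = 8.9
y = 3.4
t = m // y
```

float // float returns float (floor division preserves float type)

float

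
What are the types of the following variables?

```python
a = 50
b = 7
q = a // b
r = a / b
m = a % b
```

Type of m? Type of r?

int % int returns int; int / int returns float

int, float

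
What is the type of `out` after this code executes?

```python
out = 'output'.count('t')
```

str.count() returns int

int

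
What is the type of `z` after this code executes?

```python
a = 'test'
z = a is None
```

'is' comparison returns bool

bool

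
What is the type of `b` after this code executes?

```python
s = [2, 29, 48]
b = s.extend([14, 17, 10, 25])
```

list.extend() returns None

NoneType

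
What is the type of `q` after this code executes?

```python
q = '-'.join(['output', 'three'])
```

str.join() returns str

str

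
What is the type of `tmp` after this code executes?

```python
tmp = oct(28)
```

oct() returns str representation

str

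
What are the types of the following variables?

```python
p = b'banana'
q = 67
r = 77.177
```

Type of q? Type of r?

q is int; r is float

int, float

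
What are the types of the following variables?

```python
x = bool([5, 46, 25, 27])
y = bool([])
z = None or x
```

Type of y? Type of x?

bool() returns bool; bool() returns bool

bool, bool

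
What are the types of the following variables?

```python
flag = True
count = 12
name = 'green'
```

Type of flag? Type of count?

flag is bool; count is int

bool, int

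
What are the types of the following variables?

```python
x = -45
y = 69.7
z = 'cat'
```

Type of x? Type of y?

x is int; y is float

int, float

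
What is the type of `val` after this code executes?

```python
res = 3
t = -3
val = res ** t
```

int ** negative int returns float

float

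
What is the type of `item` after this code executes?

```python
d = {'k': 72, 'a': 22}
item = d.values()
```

.values() returns a dict_values view object

dict_values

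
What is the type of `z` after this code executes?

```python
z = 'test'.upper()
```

str.upper() returns str

str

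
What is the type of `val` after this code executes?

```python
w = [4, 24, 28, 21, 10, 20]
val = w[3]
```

Indexing a list of ints returns int (w[3] = 21)

int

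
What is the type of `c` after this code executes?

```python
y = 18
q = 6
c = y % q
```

int % int returns int (18 % 6 = 0)

int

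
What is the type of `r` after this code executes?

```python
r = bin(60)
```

bin() returns str representation

str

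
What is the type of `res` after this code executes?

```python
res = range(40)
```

range() returns a range object

range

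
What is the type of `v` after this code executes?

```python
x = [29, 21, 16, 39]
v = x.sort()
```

list.sort() returns None (sorts in place)

NoneType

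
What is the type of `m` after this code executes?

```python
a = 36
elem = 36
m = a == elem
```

Equality comparison returns bool

bool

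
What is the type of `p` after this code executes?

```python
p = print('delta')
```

print() returns None

NoneType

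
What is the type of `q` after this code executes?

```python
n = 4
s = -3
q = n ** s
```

int ** negative int returns float

float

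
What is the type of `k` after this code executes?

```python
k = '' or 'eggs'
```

'or' returns first truthy value ('eggs', which is str)

str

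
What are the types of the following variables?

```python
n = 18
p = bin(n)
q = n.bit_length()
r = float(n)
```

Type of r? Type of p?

float() returns float; bin() returns str

float, str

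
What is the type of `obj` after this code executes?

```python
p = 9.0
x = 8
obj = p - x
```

float - int returns float (9.0 - 8 = 1.0)

float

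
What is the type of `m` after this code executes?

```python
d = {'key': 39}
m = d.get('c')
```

dict.get() returns None when key 'c' is not found and no default given

NoneType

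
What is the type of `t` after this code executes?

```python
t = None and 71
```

'and' returns first falsy value (None)

NoneType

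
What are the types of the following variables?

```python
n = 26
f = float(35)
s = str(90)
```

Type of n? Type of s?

n is int; s is str

int, str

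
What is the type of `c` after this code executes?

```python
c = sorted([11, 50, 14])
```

sorted() always returns list

list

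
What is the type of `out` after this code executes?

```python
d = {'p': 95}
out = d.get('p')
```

dict.get() returns the value (int) when key is found

int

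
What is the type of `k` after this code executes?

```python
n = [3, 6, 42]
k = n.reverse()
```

list.reverse() returns None

NoneType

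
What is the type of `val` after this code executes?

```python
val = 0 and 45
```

'and' returns the first falsy value (0, which is int)

int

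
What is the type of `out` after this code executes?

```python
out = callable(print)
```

callable() returns bool

bool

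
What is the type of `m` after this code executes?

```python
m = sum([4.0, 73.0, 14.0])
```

sum() of floats returns float

float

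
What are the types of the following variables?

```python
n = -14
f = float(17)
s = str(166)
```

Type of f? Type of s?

f is float; s is str

float, str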